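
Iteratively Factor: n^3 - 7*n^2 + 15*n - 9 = (n - 3)*(n^2 - 4*n + 3) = (n - 3)^2*(n - 1)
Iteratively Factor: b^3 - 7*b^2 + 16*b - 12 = (b - 2)*(b^2 - 5*b + 6) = (b - 2)^2*(b - 3)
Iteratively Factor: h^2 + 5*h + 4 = (h + 1)*(h + 4)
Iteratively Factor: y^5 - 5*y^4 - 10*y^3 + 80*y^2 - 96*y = (y - 3)*(y^4 - 2*y^3 - 16*y^2 + 32*y) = (y - 4)*(y - 3)*(y^3 + 2*y^2 - 8*y) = y*(y - 4)*(y - 3)*(y^2 + 2*y - 8) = y*(y - 4)*(y - 3)*(y - 2)*(y + 4)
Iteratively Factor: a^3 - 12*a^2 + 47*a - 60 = (a - 5)*(a^2 - 7*a + 12) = (a - 5)*(a - 3)*(a - 4)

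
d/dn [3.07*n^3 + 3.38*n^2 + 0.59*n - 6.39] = 9.21*n^2 + 6.76*n + 0.59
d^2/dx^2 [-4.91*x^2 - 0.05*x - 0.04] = -9.82000000000000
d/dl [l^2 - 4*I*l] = 2*l - 4*I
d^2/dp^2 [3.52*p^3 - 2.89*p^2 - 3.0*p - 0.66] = 21.12*p - 5.78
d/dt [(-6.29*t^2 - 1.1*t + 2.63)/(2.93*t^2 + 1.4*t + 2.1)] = (-5.583*t^2 - 41.8298*t - 5.992)/(8.5849*t^4 + 8.204*t^3 + 14.266*t^2 + 5.88*t + 4.41)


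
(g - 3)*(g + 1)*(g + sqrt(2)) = g^3 - 2*g^2 + sqrt(2)*g^2 - 3*g - 2*sqrt(2)*g - 3*sqrt(2)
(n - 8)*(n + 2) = n^2 - 6*n - 16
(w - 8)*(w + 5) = w^2 - 3*w - 40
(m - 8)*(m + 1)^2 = m^3 - 6*m^2 - 15*m - 8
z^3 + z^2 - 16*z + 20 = (z - 2)^2*(z + 5)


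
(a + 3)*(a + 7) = a^2 + 10*a + 21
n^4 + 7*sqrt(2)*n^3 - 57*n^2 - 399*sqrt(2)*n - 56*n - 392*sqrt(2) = (n - 8)*(n + 1)*(n + 7)*(n + 7*sqrt(2))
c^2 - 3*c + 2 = (c - 2)*(c - 1)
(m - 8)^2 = m^2 - 16*m + 64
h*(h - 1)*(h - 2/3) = h^3 - 5*h^2/3 + 2*h/3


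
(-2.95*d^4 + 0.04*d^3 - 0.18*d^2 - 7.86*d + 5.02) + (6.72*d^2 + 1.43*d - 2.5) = -2.95*d^4 + 0.04*d^3 + 6.54*d^2 - 6.43*d + 2.52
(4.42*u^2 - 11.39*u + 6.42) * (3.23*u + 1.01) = 14.2766*u^3 - 32.3255*u^2 + 9.2327*u + 6.4842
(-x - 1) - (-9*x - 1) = 8*x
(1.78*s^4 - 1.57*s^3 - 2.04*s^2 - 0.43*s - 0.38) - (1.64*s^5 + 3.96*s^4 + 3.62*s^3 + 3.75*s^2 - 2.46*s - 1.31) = -1.64*s^5 - 2.18*s^4 - 5.19*s^3 - 5.79*s^2 + 2.03*s + 0.93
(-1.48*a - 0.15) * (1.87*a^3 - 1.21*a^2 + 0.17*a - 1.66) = -2.7676*a^4 + 1.5103*a^3 - 0.0701*a^2 + 2.4313*a + 0.249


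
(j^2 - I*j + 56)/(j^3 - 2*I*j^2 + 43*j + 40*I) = (j + 7*I)/(j^2 + 6*I*j - 5)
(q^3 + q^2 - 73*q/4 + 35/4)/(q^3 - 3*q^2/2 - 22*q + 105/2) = (q - 1/2)/(q - 3)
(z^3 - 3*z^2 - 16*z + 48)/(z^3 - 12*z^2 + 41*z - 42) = (z^2 - 16)/(z^2 - 9*z + 14)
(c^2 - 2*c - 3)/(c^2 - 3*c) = (c + 1)/c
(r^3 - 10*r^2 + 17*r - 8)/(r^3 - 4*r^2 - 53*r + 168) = (r^2 - 2*r + 1)/(r^2 + 4*r - 21)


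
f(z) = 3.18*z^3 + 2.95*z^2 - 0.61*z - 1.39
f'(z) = 9.54*z^2 + 5.9*z - 0.61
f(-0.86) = -0.71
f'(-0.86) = 1.37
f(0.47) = -0.69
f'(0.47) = 4.27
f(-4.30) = -197.05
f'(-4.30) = 150.41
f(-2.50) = -31.12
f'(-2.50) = 44.26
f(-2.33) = -24.18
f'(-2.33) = 37.43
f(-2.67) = -39.26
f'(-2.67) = 51.65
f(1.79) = 25.21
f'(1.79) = 40.52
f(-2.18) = -18.99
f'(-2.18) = 31.87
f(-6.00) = -578.41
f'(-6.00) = 307.43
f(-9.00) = -2075.17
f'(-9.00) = 719.03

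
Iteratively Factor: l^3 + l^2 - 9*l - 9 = (l + 1)*(l^2 - 9) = (l - 3)*(l + 1)*(l + 3)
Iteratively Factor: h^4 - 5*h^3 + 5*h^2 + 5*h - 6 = (h + 1)*(h^3 - 6*h^2 + 11*h - 6) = (h - 1)*(h + 1)*(h^2 - 5*h + 6) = (h - 2)*(h - 1)*(h + 1)*(h - 3)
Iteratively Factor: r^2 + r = (r + 1)*(r)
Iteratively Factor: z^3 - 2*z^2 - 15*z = (z - 5)*(z^2 + 3*z) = z*(z - 5)*(z + 3)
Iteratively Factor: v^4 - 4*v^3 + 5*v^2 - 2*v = (v - 1)*(v^3 - 3*v^2 + 2*v) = (v - 1)^2*(v^2 - 2*v) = (v - 2)*(v - 1)^2*(v)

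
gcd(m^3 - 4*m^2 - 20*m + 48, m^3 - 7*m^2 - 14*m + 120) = m^2 - 2*m - 24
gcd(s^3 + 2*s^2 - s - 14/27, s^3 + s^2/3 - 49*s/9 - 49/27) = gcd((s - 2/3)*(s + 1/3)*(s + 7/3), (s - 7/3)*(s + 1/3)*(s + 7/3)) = s^2 + 8*s/3 + 7/9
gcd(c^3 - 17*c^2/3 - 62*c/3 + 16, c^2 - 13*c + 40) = c - 8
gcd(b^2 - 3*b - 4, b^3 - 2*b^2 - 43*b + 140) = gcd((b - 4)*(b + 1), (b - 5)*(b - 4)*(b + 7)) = b - 4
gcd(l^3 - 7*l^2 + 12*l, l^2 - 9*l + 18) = l - 3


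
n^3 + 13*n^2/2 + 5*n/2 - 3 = (n - 1/2)*(n + 1)*(n + 6)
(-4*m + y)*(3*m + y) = -12*m^2 - m*y + y^2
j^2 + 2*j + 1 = (j + 1)^2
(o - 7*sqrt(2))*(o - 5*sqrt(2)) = o^2 - 12*sqrt(2)*o + 70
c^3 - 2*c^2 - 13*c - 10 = (c - 5)*(c + 1)*(c + 2)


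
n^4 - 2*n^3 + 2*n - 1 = (n - 1)^3*(n + 1)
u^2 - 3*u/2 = u*(u - 3/2)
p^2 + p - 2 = (p - 1)*(p + 2)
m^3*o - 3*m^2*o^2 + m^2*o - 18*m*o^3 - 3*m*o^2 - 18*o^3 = (m - 6*o)*(m + 3*o)*(m*o + o)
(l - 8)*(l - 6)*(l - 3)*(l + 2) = l^4 - 15*l^3 + 56*l^2 + 36*l - 288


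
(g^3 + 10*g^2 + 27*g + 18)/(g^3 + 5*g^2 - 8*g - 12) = (g + 3)/(g - 2)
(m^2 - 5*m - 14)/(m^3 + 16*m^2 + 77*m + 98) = (m - 7)/(m^2 + 14*m + 49)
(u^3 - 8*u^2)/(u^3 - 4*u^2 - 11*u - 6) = u^2*(8 - u)/(-u^3 + 4*u^2 + 11*u + 6)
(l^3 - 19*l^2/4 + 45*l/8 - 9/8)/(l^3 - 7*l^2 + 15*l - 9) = (8*l^2 - 14*l + 3)/(8*(l^2 - 4*l + 3))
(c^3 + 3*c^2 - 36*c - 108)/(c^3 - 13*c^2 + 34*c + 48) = (c^2 + 9*c + 18)/(c^2 - 7*c - 8)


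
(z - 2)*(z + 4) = z^2 + 2*z - 8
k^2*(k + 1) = k^3 + k^2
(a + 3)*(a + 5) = a^2 + 8*a + 15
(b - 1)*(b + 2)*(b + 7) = b^3 + 8*b^2 + 5*b - 14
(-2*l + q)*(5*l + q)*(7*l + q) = -70*l^3 + 11*l^2*q + 10*l*q^2 + q^3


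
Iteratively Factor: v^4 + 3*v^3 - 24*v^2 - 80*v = (v + 4)*(v^3 - v^2 - 20*v) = (v - 5)*(v + 4)*(v^2 + 4*v) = (v - 5)*(v + 4)^2*(v)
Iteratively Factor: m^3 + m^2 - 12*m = (m)*(m^2 + m - 12) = m*(m + 4)*(m - 3)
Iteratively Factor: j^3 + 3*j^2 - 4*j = (j - 1)*(j^2 + 4*j) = j*(j - 1)*(j + 4)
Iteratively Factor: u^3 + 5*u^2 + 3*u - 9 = (u - 1)*(u^2 + 6*u + 9) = (u - 1)*(u + 3)*(u + 3)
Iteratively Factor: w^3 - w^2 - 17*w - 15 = (w - 5)*(w^2 + 4*w + 3) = (w - 5)*(w + 1)*(w + 3)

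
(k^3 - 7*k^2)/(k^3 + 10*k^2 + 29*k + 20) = k^2*(k - 7)/(k^3 + 10*k^2 + 29*k + 20)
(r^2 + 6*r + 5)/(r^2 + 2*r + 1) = (r + 5)/(r + 1)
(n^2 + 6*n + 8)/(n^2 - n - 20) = (n + 2)/(n - 5)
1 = 1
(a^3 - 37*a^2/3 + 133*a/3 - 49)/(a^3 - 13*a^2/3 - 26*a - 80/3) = (-3*a^3 + 37*a^2 - 133*a + 147)/(-3*a^3 + 13*a^2 + 78*a + 80)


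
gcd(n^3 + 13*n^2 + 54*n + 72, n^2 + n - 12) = n + 4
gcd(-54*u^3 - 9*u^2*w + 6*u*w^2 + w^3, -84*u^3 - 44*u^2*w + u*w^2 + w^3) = 6*u + w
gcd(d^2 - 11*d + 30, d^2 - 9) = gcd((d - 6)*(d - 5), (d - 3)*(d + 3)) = 1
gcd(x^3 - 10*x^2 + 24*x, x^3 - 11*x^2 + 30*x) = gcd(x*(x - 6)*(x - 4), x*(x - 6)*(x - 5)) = x^2 - 6*x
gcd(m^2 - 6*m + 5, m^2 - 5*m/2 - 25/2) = m - 5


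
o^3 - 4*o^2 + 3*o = o*(o - 3)*(o - 1)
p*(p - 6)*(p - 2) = p^3 - 8*p^2 + 12*p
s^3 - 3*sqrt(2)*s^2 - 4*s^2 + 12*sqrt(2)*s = s*(s - 4)*(s - 3*sqrt(2))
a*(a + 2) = a^2 + 2*a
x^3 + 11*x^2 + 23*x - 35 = (x - 1)*(x + 5)*(x + 7)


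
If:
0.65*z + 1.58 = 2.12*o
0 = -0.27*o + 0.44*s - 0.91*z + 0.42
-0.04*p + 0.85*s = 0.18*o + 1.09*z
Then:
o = 0.306603773584906*z + 0.745283018867924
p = 19.3171901801029*z - 13.9195433104631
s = 2.25632504288165*z - 0.49721269296741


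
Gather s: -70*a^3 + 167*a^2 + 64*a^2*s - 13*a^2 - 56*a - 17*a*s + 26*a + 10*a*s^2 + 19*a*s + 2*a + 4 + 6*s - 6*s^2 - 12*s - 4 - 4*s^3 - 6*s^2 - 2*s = -70*a^3 + 154*a^2 - 28*a - 4*s^3 + s^2*(10*a - 12) + s*(64*a^2 + 2*a - 8)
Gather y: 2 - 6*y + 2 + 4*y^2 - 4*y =4*y^2 - 10*y + 4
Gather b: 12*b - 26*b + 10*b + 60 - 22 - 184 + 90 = -4*b - 56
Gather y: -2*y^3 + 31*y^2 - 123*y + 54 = -2*y^3 + 31*y^2 - 123*y + 54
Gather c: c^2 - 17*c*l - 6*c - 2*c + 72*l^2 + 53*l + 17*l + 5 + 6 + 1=c^2 + c*(-17*l - 8) + 72*l^2 + 70*l + 12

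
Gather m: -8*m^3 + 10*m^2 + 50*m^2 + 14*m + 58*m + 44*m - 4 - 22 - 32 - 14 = -8*m^3 + 60*m^2 + 116*m - 72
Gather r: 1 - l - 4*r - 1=-l - 4*r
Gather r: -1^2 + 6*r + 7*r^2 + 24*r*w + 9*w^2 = 7*r^2 + r*(24*w + 6) + 9*w^2 - 1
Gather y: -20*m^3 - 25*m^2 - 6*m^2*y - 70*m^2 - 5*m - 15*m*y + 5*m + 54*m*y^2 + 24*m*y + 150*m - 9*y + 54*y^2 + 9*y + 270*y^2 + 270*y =-20*m^3 - 95*m^2 + 150*m + y^2*(54*m + 324) + y*(-6*m^2 + 9*m + 270)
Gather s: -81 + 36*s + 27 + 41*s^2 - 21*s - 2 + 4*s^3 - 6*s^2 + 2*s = 4*s^3 + 35*s^2 + 17*s - 56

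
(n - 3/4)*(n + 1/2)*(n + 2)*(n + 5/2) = n^4 + 17*n^3/4 + 7*n^2/2 - 47*n/16 - 15/8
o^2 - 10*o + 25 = (o - 5)^2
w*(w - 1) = w^2 - w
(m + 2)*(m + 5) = m^2 + 7*m + 10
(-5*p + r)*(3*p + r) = -15*p^2 - 2*p*r + r^2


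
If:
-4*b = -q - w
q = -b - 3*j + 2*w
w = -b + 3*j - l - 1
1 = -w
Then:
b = q/4 - 1/4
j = -5*q/12 - 7/12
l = -3*q/2 - 3/2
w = -1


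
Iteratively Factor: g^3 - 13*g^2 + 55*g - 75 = (g - 5)*(g^2 - 8*g + 15) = (g - 5)^2*(g - 3)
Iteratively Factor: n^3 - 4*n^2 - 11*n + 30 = (n + 3)*(n^2 - 7*n + 10) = (n - 2)*(n + 3)*(n - 5)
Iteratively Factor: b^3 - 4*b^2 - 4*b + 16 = (b - 4)*(b^2 - 4) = (b - 4)*(b - 2)*(b + 2)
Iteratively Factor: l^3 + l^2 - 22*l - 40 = (l - 5)*(l^2 + 6*l + 8) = (l - 5)*(l + 2)*(l + 4)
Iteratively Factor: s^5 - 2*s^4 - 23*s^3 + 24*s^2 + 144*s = (s - 4)*(s^4 + 2*s^3 - 15*s^2 - 36*s) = s*(s - 4)*(s^3 + 2*s^2 - 15*s - 36) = s*(s - 4)*(s + 3)*(s^2 - s - 12) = s*(s - 4)*(s + 3)^2*(s - 4)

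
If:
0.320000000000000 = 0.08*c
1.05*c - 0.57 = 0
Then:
No Solution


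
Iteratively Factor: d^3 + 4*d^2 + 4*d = (d + 2)*(d^2 + 2*d) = (d + 2)^2*(d)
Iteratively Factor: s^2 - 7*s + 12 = (s - 3)*(s - 4)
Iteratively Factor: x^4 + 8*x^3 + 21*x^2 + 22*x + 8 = (x + 4)*(x^3 + 4*x^2 + 5*x + 2) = (x + 1)*(x + 4)*(x^2 + 3*x + 2) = (x + 1)^2*(x + 4)*(x + 2)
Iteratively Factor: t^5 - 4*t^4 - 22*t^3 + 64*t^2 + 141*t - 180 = (t - 5)*(t^4 + t^3 - 17*t^2 - 21*t + 36) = (t - 5)*(t - 4)*(t^3 + 5*t^2 + 3*t - 9) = (t - 5)*(t - 4)*(t + 3)*(t^2 + 2*t - 3) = (t - 5)*(t - 4)*(t + 3)^2*(t - 1)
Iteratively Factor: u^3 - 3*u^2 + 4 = (u - 2)*(u^2 - u - 2) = (u - 2)*(u + 1)*(u - 2)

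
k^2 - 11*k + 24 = (k - 8)*(k - 3)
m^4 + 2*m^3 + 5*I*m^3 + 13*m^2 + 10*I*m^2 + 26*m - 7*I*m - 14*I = (m + 2)*(m - I)^2*(m + 7*I)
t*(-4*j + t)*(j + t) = -4*j^2*t - 3*j*t^2 + t^3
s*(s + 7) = s^2 + 7*s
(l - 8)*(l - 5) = l^2 - 13*l + 40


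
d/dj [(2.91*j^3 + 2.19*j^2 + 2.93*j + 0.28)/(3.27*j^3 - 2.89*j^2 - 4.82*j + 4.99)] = (-3.5527136788005e-15*j^5 - 15.5712*j^4 - 47.2146*j^3 + 38.7278*j^2 + 23.4746*j + 15.9703)/(10.6929*j^6 - 18.9006*j^5 - 23.1707*j^4 + 60.4942*j^3 - 5.6098*j^2 - 48.1036*j + 24.9001)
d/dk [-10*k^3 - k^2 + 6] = 2*k*(-15*k - 1)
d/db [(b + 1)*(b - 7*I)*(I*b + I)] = I*(b + 1)*(3*b + 1 - 14*I)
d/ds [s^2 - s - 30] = 2*s - 1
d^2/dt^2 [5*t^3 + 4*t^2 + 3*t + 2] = 30*t + 8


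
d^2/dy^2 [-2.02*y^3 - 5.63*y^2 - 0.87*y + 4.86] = -12.12*y - 11.26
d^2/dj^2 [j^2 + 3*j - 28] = 2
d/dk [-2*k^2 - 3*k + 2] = -4*k - 3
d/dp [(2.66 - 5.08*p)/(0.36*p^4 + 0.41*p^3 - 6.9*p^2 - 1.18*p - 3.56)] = (5.4864*p^4 + 0.3352*p^3 - 38.3238*p^2 + 36.708*p + 21.2236)/(0.1296*p^8 + 0.2952*p^7 - 4.7999*p^6 - 6.5076*p^5 + 44.0792*p^4 + 13.3648*p^3 + 50.5204*p^2 + 8.4016*p + 12.6736)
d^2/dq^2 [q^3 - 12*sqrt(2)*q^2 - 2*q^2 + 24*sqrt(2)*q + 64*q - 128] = 6*q - 24*sqrt(2) - 4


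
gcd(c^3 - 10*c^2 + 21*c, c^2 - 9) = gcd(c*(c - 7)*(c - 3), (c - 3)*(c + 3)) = c - 3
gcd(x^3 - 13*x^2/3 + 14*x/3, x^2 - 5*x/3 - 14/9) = x - 7/3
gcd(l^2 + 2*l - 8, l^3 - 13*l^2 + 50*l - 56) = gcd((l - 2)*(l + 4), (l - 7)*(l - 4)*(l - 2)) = l - 2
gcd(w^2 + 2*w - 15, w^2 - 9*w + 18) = w - 3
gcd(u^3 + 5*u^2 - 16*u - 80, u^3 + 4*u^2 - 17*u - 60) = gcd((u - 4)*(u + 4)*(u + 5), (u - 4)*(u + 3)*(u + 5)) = u^2 + u - 20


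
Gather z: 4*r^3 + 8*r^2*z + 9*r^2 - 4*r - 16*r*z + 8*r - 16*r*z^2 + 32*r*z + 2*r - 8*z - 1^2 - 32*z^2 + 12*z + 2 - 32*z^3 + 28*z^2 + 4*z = 4*r^3 + 9*r^2 + 6*r - 32*z^3 + z^2*(-16*r - 4) + z*(8*r^2 + 16*r + 8) + 1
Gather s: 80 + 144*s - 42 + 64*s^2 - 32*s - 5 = 64*s^2 + 112*s + 33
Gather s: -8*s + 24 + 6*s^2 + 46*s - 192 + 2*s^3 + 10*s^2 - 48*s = 2*s^3 + 16*s^2 - 10*s - 168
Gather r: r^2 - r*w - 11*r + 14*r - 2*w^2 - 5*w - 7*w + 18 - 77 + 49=r^2 + r*(3 - w) - 2*w^2 - 12*w - 10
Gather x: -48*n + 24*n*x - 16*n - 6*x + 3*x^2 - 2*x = -64*n + 3*x^2 + x*(24*n - 8)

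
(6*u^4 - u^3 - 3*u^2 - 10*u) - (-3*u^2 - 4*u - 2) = 6*u^4 - u^3 - 6*u + 2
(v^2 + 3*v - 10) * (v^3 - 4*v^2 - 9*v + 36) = v^5 - v^4 - 31*v^3 + 49*v^2 + 198*v - 360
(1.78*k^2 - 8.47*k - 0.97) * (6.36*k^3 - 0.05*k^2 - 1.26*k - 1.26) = 11.3208*k^5 - 53.9582*k^4 - 7.9885*k^3 + 8.4779*k^2 + 11.8944*k + 1.2222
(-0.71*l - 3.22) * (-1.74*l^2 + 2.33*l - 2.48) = 1.2354*l^3 + 3.9485*l^2 - 5.7418*l + 7.9856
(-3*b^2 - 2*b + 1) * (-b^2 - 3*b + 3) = 3*b^4 + 11*b^3 - 4*b^2 - 9*b + 3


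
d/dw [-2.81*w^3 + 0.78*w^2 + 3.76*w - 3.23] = -8.43*w^2 + 1.56*w + 3.76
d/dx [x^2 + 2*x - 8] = 2*x + 2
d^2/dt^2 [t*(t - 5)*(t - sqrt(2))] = 6*t - 10 - 2*sqrt(2)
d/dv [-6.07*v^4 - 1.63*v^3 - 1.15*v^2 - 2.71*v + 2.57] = -24.28*v^3 - 4.89*v^2 - 2.3*v - 2.71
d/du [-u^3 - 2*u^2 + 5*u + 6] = -3*u^2 - 4*u + 5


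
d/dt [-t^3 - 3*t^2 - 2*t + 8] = -3*t^2 - 6*t - 2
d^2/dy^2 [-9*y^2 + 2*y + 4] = -18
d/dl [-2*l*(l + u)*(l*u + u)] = 2*u*(-3*l^2 - 2*l*u - 2*l - u)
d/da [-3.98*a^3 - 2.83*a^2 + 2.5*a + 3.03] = -11.94*a^2 - 5.66*a + 2.5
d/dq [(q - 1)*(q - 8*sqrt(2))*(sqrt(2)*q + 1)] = 3*sqrt(2)*q^2 - 30*q - 2*sqrt(2)*q - 8*sqrt(2) + 15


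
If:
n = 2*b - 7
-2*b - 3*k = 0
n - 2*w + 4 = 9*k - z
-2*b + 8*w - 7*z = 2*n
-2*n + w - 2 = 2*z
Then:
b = 19/26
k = -19/39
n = -72/13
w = 64/13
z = 7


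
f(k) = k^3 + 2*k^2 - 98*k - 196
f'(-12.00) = 286.00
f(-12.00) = -460.00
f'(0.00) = -98.00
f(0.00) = -196.00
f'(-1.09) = -98.80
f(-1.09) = -88.10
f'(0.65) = -94.13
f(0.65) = -258.58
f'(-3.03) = -82.58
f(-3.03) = 91.48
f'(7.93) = 122.37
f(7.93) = -348.69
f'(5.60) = 18.48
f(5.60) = -506.46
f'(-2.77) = -86.06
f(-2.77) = 69.55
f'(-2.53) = -88.92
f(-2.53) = 48.55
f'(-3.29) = -78.69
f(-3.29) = 112.46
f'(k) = 3*k^2 + 4*k - 98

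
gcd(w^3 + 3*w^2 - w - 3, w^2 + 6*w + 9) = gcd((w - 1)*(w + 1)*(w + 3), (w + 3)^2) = w + 3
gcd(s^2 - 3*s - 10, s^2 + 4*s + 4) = s + 2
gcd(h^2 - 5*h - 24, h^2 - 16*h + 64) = h - 8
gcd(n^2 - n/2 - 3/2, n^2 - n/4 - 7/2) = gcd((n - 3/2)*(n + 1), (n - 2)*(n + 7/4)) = 1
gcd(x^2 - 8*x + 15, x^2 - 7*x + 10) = x - 5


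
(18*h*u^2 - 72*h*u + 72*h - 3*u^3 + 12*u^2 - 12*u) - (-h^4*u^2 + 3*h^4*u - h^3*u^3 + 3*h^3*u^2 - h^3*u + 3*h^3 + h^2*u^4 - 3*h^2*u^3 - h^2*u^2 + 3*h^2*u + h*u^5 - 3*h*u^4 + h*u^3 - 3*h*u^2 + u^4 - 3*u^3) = h^4*u^2 - 3*h^4*u + h^3*u^3 - 3*h^3*u^2 + h^3*u - 3*h^3 - h^2*u^4 + 3*h^2*u^3 + h^2*u^2 - 3*h^2*u - h*u^5 + 3*h*u^4 - h*u^3 + 21*h*u^2 - 72*h*u + 72*h - u^4 + 12*u^2 - 12*u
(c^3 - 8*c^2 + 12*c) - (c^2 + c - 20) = c^3 - 9*c^2 + 11*c + 20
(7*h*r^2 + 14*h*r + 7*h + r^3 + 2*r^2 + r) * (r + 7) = 7*h*r^3 + 63*h*r^2 + 105*h*r + 49*h + r^4 + 9*r^3 + 15*r^2 + 7*r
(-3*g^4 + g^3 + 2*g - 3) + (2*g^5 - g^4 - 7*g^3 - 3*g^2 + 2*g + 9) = 2*g^5 - 4*g^4 - 6*g^3 - 3*g^2 + 4*g + 6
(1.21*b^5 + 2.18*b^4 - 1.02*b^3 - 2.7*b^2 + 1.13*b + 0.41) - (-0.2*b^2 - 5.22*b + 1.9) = 1.21*b^5 + 2.18*b^4 - 1.02*b^3 - 2.5*b^2 + 6.35*b - 1.49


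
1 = 1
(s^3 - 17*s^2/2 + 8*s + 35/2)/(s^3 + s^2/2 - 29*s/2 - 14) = (2*s^2 - 19*s + 35)/(2*s^2 - s - 28)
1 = 1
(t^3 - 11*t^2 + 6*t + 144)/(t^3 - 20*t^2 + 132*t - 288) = (t + 3)/(t - 6)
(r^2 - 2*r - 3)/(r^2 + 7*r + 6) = (r - 3)/(r + 6)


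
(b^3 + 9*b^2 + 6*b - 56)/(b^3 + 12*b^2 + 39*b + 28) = (b - 2)/(b + 1)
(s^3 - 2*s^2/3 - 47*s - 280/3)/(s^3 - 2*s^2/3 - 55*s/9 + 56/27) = 9*(s^2 - 3*s - 40)/(9*s^2 - 27*s + 8)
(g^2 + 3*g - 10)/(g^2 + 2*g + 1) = (g^2 + 3*g - 10)/(g^2 + 2*g + 1)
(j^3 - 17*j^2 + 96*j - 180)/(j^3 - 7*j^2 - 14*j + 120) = (j - 6)/(j + 4)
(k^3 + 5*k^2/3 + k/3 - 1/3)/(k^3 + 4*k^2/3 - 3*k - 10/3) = (3*k^2 + 2*k - 1)/(3*k^2 + k - 10)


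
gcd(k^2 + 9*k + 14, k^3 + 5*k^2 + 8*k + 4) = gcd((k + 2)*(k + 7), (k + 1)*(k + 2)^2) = k + 2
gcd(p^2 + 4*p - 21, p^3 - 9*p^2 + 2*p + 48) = p - 3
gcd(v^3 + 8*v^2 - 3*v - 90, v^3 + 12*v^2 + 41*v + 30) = v^2 + 11*v + 30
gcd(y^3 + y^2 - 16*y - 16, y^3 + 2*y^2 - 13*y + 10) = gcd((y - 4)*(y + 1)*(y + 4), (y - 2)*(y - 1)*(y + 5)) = 1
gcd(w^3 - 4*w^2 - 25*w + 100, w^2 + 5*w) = w + 5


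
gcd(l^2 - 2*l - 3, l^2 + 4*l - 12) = 1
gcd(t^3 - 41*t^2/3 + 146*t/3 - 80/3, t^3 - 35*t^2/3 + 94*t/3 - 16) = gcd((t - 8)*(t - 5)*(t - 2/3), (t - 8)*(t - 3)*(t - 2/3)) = t^2 - 26*t/3 + 16/3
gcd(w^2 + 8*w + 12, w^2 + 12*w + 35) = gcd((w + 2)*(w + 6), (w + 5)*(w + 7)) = 1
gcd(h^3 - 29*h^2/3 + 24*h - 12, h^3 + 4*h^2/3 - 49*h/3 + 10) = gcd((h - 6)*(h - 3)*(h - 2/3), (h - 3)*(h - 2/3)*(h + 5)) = h^2 - 11*h/3 + 2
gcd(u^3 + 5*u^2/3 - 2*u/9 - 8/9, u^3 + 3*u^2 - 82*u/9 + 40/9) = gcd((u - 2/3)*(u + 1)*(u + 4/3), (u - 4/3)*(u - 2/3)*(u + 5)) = u - 2/3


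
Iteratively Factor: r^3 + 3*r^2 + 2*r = (r + 1)*(r^2 + 2*r) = (r + 1)*(r + 2)*(r)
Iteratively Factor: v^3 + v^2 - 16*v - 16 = (v + 4)*(v^2 - 3*v - 4) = (v + 1)*(v + 4)*(v - 4)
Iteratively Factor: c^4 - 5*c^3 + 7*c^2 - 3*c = (c - 1)*(c^3 - 4*c^2 + 3*c) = (c - 3)*(c - 1)*(c^2 - c) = (c - 3)*(c - 1)^2*(c)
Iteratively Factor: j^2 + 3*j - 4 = (j + 4)*(j - 1)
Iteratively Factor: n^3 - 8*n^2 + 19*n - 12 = (n - 1)*(n^2 - 7*n + 12) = (n - 3)*(n - 1)*(n - 4)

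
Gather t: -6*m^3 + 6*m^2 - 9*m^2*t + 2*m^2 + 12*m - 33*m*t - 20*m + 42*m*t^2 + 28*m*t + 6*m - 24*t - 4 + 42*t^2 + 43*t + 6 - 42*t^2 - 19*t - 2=-6*m^3 + 8*m^2 + 42*m*t^2 - 2*m + t*(-9*m^2 - 5*m)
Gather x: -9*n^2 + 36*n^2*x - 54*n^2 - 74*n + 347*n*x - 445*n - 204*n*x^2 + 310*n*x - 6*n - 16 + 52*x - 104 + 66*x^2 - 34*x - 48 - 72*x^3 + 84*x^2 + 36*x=-63*n^2 - 525*n - 72*x^3 + x^2*(150 - 204*n) + x*(36*n^2 + 657*n + 54) - 168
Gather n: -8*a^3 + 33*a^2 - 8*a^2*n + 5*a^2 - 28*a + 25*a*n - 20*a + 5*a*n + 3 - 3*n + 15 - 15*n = -8*a^3 + 38*a^2 - 48*a + n*(-8*a^2 + 30*a - 18) + 18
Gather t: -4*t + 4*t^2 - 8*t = 4*t^2 - 12*t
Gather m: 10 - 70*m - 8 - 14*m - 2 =-84*m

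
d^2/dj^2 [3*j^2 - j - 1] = 6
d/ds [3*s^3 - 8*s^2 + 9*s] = 9*s^2 - 16*s + 9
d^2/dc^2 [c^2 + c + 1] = 2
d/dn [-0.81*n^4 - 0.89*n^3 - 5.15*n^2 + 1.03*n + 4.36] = -3.24*n^3 - 2.67*n^2 - 10.3*n + 1.03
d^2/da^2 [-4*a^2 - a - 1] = -8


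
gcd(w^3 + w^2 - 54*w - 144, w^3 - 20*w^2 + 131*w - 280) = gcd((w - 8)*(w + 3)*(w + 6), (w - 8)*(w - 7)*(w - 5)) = w - 8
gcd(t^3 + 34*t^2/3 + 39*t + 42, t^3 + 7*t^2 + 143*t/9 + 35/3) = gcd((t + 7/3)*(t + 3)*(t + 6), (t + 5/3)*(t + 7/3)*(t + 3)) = t^2 + 16*t/3 + 7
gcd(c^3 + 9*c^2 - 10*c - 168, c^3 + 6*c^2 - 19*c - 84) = c^2 + 3*c - 28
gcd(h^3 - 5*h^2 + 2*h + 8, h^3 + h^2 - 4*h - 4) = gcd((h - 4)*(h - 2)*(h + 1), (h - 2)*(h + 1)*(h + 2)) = h^2 - h - 2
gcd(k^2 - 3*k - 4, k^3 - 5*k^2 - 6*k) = k + 1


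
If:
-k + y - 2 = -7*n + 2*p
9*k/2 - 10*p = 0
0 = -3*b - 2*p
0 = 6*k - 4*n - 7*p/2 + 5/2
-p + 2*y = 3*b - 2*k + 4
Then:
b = 210/739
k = -700/739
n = -625/1478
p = -315/739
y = 4671/1478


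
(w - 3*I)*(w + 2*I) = w^2 - I*w + 6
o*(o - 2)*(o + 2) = o^3 - 4*o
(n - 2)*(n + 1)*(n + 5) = n^3 + 4*n^2 - 7*n - 10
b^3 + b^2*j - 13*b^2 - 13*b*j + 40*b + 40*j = (b - 8)*(b - 5)*(b + j)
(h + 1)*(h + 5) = h^2 + 6*h + 5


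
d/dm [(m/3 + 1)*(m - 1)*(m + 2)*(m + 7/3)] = 4*m^3/3 + 19*m^2/3 + 62*m/9 - 11/9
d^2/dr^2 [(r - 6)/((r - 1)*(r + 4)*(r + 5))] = 2*(3*r^5 - 12*r^4 - 331*r^3 - 1230*r^2 - 1464*r - 1466)/(r^9 + 24*r^8 + 225*r^7 + 980*r^6 + 1515*r^5 - 2256*r^4 - 8029*r^3 + 2340*r^2 + 13200*r - 8000)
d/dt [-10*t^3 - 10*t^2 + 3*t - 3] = -30*t^2 - 20*t + 3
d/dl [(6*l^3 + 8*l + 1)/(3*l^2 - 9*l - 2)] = (18*l^4 - 108*l^3 - 60*l^2 - 6*l - 7)/(9*l^4 - 54*l^3 + 69*l^2 + 36*l + 4)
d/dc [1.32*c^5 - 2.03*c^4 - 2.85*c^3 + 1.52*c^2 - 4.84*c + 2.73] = 6.6*c^4 - 8.12*c^3 - 8.55*c^2 + 3.04*c - 4.84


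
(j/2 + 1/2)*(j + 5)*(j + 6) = j^3/2 + 6*j^2 + 41*j/2 + 15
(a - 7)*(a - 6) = a^2 - 13*a + 42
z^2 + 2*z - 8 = (z - 2)*(z + 4)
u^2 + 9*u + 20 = (u + 4)*(u + 5)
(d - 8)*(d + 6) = d^2 - 2*d - 48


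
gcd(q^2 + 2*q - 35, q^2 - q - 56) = q + 7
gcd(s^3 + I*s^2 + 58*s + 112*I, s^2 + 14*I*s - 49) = s + 7*I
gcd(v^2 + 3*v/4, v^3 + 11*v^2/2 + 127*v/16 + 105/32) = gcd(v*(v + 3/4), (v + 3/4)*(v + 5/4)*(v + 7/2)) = v + 3/4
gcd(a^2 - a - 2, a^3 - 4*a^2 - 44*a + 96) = a - 2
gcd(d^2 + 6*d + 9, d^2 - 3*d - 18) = d + 3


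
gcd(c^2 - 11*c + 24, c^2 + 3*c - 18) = c - 3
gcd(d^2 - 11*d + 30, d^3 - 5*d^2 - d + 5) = d - 5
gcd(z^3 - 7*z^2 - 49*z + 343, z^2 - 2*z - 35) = z - 7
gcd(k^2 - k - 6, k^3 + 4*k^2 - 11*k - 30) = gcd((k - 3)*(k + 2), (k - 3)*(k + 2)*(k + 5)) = k^2 - k - 6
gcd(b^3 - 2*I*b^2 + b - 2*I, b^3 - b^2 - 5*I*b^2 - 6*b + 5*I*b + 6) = b - 2*I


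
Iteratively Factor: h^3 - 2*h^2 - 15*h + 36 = (h - 3)*(h^2 + h - 12) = (h - 3)*(h + 4)*(h - 3)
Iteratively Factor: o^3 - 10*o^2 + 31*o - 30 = (o - 3)*(o^2 - 7*o + 10) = (o - 3)*(o - 2)*(o - 5)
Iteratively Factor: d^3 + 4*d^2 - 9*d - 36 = (d - 3)*(d^2 + 7*d + 12) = (d - 3)*(d + 4)*(d + 3)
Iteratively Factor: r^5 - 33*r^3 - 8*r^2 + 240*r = (r - 5)*(r^4 + 5*r^3 - 8*r^2 - 48*r) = (r - 5)*(r - 3)*(r^3 + 8*r^2 + 16*r) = r*(r - 5)*(r - 3)*(r^2 + 8*r + 16) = r*(r - 5)*(r - 3)*(r + 4)*(r + 4)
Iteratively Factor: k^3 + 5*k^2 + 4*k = (k)*(k^2 + 5*k + 4) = k*(k + 4)*(k + 1)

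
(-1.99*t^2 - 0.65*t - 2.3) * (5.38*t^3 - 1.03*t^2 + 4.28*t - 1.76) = -10.7062*t^5 - 1.4473*t^4 - 20.2217*t^3 + 3.0894*t^2 - 8.7*t + 4.048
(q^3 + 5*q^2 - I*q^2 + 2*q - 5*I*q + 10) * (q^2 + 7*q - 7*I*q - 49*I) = q^5 + 12*q^4 - 8*I*q^4 + 30*q^3 - 96*I*q^3 - 60*q^2 - 294*I*q^2 - 175*q - 168*I*q - 490*I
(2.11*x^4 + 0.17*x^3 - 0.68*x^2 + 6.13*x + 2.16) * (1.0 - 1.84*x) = -3.8824*x^5 + 1.7972*x^4 + 1.4212*x^3 - 11.9592*x^2 + 2.1556*x + 2.16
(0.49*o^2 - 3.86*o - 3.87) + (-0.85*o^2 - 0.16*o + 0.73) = -0.36*o^2 - 4.02*o - 3.14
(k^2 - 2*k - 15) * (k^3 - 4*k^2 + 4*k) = k^5 - 6*k^4 - 3*k^3 + 52*k^2 - 60*k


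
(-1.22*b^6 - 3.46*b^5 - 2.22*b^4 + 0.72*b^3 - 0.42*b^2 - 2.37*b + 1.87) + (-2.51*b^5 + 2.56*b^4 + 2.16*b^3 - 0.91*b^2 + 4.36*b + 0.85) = -1.22*b^6 - 5.97*b^5 + 0.34*b^4 + 2.88*b^3 - 1.33*b^2 + 1.99*b + 2.72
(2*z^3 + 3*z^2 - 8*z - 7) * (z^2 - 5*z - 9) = 2*z^5 - 7*z^4 - 41*z^3 + 6*z^2 + 107*z + 63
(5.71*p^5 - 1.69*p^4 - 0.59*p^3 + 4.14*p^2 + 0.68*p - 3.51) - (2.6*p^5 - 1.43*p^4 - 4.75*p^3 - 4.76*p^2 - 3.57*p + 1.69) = 3.11*p^5 - 0.26*p^4 + 4.16*p^3 + 8.9*p^2 + 4.25*p - 5.2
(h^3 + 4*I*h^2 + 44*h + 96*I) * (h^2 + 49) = h^5 + 4*I*h^4 + 93*h^3 + 292*I*h^2 + 2156*h + 4704*I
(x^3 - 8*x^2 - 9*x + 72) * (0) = 0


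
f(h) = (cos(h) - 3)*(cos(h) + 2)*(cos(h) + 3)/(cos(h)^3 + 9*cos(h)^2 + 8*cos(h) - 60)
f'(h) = (cos(h) - 3)*(cos(h) + 2)*(cos(h) + 3)*(3*sin(h)*cos(h)^2 + 18*sin(h)*cos(h) + 8*sin(h))/(cos(h)^3 + 9*cos(h)^2 + 8*cos(h) - 60)^2 - (cos(h) - 3)*(cos(h) + 2)*sin(h)/(cos(h)^3 + 9*cos(h)^2 + 8*cos(h) - 60) - (cos(h) - 3)*(cos(h) + 3)*sin(h)/(cos(h)^3 + 9*cos(h)^2 + 8*cos(h) - 60) - (cos(h) + 2)*(cos(h) + 3)*sin(h)/(cos(h)^3 + 9*cos(h)^2 + 8*cos(h) - 60) = (-7*cos(h)^4 - 34*cos(h)^3 + 29*cos(h)^2 - 84*cos(h) - 684)*sin(h)/((cos(h) - 2)^2*(cos(h) + 5)^2*(cos(h) + 6)^2)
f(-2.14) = 0.21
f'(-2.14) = 0.14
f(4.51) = 0.26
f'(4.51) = 0.17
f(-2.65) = 0.15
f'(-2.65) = 0.07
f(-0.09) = 0.57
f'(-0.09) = 0.04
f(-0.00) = 0.57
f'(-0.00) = 0.00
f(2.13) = 0.21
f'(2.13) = -0.14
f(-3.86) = 0.17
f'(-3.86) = -0.10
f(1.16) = 0.38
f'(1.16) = -0.21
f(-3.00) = 0.13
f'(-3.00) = 0.02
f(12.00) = 0.51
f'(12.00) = 0.19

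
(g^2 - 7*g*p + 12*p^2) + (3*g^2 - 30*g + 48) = 4*g^2 - 7*g*p - 30*g + 12*p^2 + 48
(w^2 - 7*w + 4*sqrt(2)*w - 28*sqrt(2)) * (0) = 0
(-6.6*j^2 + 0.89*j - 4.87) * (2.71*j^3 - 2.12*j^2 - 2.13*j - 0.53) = -17.886*j^5 + 16.4039*j^4 - 1.0265*j^3 + 11.9267*j^2 + 9.9014*j + 2.5811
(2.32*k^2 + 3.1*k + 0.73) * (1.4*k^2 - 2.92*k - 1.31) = 3.248*k^4 - 2.4344*k^3 - 11.0692*k^2 - 6.1926*k - 0.9563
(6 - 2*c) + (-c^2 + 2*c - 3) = 3 - c^2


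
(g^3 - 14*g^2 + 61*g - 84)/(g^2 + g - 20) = (g^2 - 10*g + 21)/(g + 5)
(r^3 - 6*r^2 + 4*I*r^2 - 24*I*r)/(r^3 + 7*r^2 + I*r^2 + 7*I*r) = (r^2 + r*(-6 + 4*I) - 24*I)/(r^2 + r*(7 + I) + 7*I)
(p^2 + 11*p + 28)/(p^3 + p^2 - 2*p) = (p^2 + 11*p + 28)/(p*(p^2 + p - 2))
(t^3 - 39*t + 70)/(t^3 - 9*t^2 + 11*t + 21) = (t^3 - 39*t + 70)/(t^3 - 9*t^2 + 11*t + 21)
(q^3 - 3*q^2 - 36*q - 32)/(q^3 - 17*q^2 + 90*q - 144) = (q^2 + 5*q + 4)/(q^2 - 9*q + 18)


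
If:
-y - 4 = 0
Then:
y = -4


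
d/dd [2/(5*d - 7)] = -10/(5*d - 7)^2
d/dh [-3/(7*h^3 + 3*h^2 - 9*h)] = 9*(7*h^2 + 2*h - 3)/(h^2*(7*h^2 + 3*h - 9)^2)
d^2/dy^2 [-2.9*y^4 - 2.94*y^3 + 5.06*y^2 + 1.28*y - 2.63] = -34.8*y^2 - 17.64*y + 10.12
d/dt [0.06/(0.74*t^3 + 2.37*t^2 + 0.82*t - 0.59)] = (-0.1332*t^2 - 0.2844*t - 0.0492)/(0.74*t^3 + 2.37*t^2 + 0.82*t - 0.59)^2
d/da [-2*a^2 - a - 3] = -4*a - 1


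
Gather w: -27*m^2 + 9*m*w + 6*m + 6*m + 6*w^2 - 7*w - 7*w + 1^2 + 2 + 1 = -27*m^2 + 12*m + 6*w^2 + w*(9*m - 14) + 4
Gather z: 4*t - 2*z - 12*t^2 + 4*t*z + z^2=-12*t^2 + 4*t + z^2 + z*(4*t - 2)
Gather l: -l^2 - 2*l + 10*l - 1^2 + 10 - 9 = -l^2 + 8*l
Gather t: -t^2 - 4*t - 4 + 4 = -t^2 - 4*t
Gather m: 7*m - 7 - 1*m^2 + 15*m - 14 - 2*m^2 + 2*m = -3*m^2 + 24*m - 21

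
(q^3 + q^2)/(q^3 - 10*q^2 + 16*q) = q*(q + 1)/(q^2 - 10*q + 16)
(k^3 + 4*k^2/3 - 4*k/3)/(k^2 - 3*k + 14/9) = 3*k*(k + 2)/(3*k - 7)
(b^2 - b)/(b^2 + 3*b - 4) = b/(b + 4)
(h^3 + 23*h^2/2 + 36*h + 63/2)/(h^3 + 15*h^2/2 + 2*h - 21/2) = (h + 3)/(h - 1)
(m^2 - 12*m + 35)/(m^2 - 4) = (m^2 - 12*m + 35)/(m^2 - 4)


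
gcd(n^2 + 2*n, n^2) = n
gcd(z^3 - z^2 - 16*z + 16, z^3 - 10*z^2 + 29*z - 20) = z^2 - 5*z + 4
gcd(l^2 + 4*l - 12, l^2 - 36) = l + 6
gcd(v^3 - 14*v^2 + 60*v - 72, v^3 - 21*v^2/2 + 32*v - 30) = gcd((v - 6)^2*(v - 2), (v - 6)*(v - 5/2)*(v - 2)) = v^2 - 8*v + 12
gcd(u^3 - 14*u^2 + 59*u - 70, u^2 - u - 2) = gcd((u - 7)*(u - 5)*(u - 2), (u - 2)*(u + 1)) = u - 2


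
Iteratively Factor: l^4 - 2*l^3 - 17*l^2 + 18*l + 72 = (l - 3)*(l^3 + l^2 - 14*l - 24) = (l - 3)*(l + 3)*(l^2 - 2*l - 8) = (l - 4)*(l - 3)*(l + 3)*(l + 2)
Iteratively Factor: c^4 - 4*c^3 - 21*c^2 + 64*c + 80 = (c + 1)*(c^3 - 5*c^2 - 16*c + 80) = (c - 4)*(c + 1)*(c^2 - c - 20) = (c - 4)*(c + 1)*(c + 4)*(c - 5)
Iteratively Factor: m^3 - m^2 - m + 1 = (m + 1)*(m^2 - 2*m + 1) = (m - 1)*(m + 1)*(m - 1)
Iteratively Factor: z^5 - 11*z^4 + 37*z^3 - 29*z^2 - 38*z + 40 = (z + 1)*(z^4 - 12*z^3 + 49*z^2 - 78*z + 40) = (z - 5)*(z + 1)*(z^3 - 7*z^2 + 14*z - 8) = (z - 5)*(z - 1)*(z + 1)*(z^2 - 6*z + 8) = (z - 5)*(z - 4)*(z - 1)*(z + 1)*(z - 2)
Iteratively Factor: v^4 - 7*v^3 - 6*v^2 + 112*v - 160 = (v - 2)*(v^3 - 5*v^2 - 16*v + 80) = (v - 5)*(v - 2)*(v^2 - 16) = (v - 5)*(v - 2)*(v + 4)*(v - 4)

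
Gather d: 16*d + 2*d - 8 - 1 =18*d - 9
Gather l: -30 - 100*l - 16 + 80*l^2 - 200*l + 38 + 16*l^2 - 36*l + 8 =96*l^2 - 336*l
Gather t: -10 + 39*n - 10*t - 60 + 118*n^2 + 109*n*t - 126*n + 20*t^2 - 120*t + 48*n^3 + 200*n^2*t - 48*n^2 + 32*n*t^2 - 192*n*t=48*n^3 + 70*n^2 - 87*n + t^2*(32*n + 20) + t*(200*n^2 - 83*n - 130) - 70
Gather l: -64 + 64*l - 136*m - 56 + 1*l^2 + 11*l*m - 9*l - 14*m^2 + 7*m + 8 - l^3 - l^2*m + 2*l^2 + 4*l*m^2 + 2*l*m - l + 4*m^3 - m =-l^3 + l^2*(3 - m) + l*(4*m^2 + 13*m + 54) + 4*m^3 - 14*m^2 - 130*m - 112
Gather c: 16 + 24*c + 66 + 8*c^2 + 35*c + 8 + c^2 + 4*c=9*c^2 + 63*c + 90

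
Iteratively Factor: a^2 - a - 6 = (a - 3)*(a + 2)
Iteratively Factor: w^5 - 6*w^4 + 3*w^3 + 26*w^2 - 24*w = (w - 1)*(w^4 - 5*w^3 - 2*w^2 + 24*w) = w*(w - 1)*(w^3 - 5*w^2 - 2*w + 24) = w*(w - 4)*(w - 1)*(w^2 - w - 6) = w*(w - 4)*(w - 3)*(w - 1)*(w + 2)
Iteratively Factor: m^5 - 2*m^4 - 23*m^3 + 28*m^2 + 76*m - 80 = (m + 4)*(m^4 - 6*m^3 + m^2 + 24*m - 20) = (m - 2)*(m + 4)*(m^3 - 4*m^2 - 7*m + 10) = (m - 2)*(m - 1)*(m + 4)*(m^2 - 3*m - 10) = (m - 5)*(m - 2)*(m - 1)*(m + 4)*(m + 2)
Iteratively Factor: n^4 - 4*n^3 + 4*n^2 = (n - 2)*(n^3 - 2*n^2) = (n - 2)^2*(n^2) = n*(n - 2)^2*(n)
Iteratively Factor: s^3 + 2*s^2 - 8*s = (s - 2)*(s^2 + 4*s) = s*(s - 2)*(s + 4)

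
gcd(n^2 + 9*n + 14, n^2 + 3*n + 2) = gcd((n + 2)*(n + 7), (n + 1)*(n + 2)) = n + 2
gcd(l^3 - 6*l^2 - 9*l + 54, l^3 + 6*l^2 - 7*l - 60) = l - 3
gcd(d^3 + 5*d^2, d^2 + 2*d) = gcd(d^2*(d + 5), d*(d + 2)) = d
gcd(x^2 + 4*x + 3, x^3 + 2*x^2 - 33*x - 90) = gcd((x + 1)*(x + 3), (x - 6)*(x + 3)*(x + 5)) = x + 3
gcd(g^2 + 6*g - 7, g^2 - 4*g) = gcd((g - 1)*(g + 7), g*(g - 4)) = 1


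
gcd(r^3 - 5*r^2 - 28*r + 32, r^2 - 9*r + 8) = r^2 - 9*r + 8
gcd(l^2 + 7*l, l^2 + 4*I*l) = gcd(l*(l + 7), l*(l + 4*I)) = l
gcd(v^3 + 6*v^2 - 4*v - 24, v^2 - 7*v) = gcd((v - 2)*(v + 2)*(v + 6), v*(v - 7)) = 1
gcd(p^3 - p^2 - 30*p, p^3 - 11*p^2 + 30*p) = p^2 - 6*p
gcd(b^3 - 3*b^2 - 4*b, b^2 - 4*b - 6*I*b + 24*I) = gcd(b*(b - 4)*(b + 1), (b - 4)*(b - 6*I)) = b - 4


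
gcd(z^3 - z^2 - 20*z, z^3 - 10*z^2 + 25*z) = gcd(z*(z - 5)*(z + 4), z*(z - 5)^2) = z^2 - 5*z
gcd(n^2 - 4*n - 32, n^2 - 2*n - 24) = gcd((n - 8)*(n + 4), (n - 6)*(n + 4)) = n + 4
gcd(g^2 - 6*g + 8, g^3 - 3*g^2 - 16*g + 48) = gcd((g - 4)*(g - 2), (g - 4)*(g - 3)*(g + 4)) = g - 4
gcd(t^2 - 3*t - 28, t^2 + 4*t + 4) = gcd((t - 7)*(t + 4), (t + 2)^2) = 1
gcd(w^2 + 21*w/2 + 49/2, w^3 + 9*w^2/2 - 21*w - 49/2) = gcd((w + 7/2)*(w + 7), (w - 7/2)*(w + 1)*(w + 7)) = w + 7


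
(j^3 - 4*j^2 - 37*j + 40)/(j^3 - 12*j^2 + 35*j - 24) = (j + 5)/(j - 3)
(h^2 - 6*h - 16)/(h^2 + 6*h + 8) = (h - 8)/(h + 4)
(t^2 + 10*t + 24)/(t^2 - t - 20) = (t + 6)/(t - 5)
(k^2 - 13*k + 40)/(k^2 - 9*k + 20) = (k - 8)/(k - 4)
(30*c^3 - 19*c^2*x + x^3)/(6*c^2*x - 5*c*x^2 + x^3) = (5*c + x)/x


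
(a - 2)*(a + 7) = a^2 + 5*a - 14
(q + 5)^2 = q^2 + 10*q + 25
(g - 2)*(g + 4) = g^2 + 2*g - 8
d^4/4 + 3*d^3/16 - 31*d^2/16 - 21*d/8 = d*(d/4 + 1/2)*(d - 3)*(d + 7/4)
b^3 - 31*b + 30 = (b - 5)*(b - 1)*(b + 6)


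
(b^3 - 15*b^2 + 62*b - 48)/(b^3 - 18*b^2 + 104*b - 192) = (b - 1)/(b - 4)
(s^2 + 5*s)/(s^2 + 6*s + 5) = s/(s + 1)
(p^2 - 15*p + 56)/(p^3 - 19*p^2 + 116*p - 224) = 1/(p - 4)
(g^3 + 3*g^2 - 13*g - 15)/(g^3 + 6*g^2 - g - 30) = (g^2 - 2*g - 3)/(g^2 + g - 6)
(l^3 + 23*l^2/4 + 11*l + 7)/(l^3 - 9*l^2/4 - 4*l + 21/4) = (l^2 + 4*l + 4)/(l^2 - 4*l + 3)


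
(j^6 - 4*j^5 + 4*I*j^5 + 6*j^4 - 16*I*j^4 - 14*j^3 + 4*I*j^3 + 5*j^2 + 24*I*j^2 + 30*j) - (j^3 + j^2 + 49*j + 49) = j^6 - 4*j^5 + 4*I*j^5 + 6*j^4 - 16*I*j^4 - 15*j^3 + 4*I*j^3 + 4*j^2 + 24*I*j^2 - 19*j - 49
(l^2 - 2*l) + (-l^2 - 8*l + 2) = 2 - 10*l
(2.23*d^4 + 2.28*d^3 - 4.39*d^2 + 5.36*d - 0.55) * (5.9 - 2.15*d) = -4.7945*d^5 + 8.255*d^4 + 22.8905*d^3 - 37.425*d^2 + 32.8065*d - 3.245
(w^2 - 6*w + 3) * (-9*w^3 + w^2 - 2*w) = -9*w^5 + 55*w^4 - 35*w^3 + 15*w^2 - 6*w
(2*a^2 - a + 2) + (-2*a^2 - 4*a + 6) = 8 - 5*a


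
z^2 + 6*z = z*(z + 6)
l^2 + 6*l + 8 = (l + 2)*(l + 4)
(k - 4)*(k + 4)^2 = k^3 + 4*k^2 - 16*k - 64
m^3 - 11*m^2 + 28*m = m*(m - 7)*(m - 4)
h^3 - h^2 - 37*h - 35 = (h - 7)*(h + 1)*(h + 5)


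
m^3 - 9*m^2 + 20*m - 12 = (m - 6)*(m - 2)*(m - 1)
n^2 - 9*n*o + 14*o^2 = (n - 7*o)*(n - 2*o)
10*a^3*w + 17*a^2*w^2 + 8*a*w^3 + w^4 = w*(a + w)*(2*a + w)*(5*a + w)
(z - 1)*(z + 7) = z^2 + 6*z - 7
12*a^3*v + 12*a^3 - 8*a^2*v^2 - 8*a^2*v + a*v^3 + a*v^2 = (-6*a + v)*(-2*a + v)*(a*v + a)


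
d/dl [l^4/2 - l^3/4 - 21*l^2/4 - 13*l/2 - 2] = 2*l^3 - 3*l^2/4 - 21*l/2 - 13/2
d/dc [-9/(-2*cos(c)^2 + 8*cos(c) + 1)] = 36*(cos(c) - 2)*sin(c)/(8*cos(c) - cos(2*c))^2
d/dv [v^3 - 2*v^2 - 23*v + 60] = 3*v^2 - 4*v - 23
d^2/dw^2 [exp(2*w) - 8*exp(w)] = 4*(exp(w) - 2)*exp(w)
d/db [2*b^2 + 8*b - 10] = 4*b + 8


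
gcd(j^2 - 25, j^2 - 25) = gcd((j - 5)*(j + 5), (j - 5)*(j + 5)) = j^2 - 25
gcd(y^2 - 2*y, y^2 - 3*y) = y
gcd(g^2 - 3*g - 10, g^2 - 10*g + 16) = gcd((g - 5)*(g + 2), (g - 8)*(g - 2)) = 1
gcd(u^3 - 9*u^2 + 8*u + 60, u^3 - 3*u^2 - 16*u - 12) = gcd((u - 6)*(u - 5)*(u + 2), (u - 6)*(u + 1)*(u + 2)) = u^2 - 4*u - 12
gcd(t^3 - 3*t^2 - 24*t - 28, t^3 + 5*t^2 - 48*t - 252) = t - 7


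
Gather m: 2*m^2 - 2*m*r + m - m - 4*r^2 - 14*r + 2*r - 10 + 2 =2*m^2 - 2*m*r - 4*r^2 - 12*r - 8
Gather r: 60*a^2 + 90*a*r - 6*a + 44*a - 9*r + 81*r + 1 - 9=60*a^2 + 38*a + r*(90*a + 72) - 8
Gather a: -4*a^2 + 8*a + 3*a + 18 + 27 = -4*a^2 + 11*a + 45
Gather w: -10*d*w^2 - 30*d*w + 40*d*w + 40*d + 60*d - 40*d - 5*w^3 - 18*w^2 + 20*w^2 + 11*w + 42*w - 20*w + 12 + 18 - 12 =60*d - 5*w^3 + w^2*(2 - 10*d) + w*(10*d + 33) + 18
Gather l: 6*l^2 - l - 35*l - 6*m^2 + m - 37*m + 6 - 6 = 6*l^2 - 36*l - 6*m^2 - 36*m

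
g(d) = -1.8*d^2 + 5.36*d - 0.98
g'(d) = 5.36 - 3.6*d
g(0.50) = 1.25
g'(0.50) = 3.56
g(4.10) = -9.26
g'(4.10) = -9.40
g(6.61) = -44.20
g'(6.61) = -18.44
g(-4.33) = -57.94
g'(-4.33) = 20.95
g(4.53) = -13.64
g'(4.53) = -10.95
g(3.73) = -6.03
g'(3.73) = -8.07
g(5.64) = -28.01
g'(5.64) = -14.94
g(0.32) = 0.55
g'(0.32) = 4.21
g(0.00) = -0.98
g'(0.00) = 5.36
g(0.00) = -0.98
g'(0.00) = 5.36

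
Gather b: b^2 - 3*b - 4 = b^2 - 3*b - 4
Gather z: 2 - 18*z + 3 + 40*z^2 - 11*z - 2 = 40*z^2 - 29*z + 3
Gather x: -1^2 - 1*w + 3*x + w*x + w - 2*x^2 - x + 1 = -2*x^2 + x*(w + 2)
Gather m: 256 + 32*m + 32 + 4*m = 36*m + 288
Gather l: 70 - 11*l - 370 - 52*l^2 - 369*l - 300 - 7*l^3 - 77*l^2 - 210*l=-7*l^3 - 129*l^2 - 590*l - 600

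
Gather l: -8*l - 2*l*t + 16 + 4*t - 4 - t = l*(-2*t - 8) + 3*t + 12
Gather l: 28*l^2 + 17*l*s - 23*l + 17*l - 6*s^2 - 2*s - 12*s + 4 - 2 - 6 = 28*l^2 + l*(17*s - 6) - 6*s^2 - 14*s - 4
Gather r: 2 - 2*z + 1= 3 - 2*z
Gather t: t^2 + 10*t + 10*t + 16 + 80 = t^2 + 20*t + 96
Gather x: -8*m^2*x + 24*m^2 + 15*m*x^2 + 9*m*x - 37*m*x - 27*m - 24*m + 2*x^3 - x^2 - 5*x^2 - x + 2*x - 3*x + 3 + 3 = 24*m^2 - 51*m + 2*x^3 + x^2*(15*m - 6) + x*(-8*m^2 - 28*m - 2) + 6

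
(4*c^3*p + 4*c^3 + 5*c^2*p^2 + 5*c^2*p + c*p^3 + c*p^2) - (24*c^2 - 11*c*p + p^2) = 4*c^3*p + 4*c^3 + 5*c^2*p^2 + 5*c^2*p - 24*c^2 + c*p^3 + c*p^2 + 11*c*p - p^2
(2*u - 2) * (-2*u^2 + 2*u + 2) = -4*u^3 + 8*u^2 - 4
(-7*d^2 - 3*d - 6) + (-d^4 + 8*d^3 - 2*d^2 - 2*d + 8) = -d^4 + 8*d^3 - 9*d^2 - 5*d + 2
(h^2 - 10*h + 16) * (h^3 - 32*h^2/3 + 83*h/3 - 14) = h^5 - 62*h^4/3 + 451*h^3/3 - 1384*h^2/3 + 1748*h/3 - 224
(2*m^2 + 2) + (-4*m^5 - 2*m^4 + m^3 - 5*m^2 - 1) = -4*m^5 - 2*m^4 + m^3 - 3*m^2 + 1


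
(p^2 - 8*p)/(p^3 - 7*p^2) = (p - 8)/(p*(p - 7))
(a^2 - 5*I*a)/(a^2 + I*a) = (a - 5*I)/(a + I)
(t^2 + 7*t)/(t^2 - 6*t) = (t + 7)/(t - 6)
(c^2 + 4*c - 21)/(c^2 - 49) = (c - 3)/(c - 7)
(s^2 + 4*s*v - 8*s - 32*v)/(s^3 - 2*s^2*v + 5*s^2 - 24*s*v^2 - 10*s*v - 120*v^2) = (s - 8)/(s^2 - 6*s*v + 5*s - 30*v)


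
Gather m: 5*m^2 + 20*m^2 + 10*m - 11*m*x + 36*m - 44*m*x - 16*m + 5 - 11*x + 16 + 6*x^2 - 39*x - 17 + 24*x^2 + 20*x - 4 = 25*m^2 + m*(30 - 55*x) + 30*x^2 - 30*x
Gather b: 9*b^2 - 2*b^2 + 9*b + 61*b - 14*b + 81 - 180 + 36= 7*b^2 + 56*b - 63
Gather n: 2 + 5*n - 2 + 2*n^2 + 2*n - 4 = 2*n^2 + 7*n - 4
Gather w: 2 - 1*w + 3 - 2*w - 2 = 3 - 3*w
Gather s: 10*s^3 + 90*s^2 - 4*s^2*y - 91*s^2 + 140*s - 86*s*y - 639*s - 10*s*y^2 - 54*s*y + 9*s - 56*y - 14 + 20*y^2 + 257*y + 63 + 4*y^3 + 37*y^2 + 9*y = 10*s^3 + s^2*(-4*y - 1) + s*(-10*y^2 - 140*y - 490) + 4*y^3 + 57*y^2 + 210*y + 49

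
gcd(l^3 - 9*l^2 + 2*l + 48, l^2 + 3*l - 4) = 1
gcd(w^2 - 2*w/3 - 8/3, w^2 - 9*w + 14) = w - 2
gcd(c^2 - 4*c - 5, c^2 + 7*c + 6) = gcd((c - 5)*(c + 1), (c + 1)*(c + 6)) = c + 1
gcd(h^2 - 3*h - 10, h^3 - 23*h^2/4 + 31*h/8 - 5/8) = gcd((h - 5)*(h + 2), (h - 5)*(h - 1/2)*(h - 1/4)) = h - 5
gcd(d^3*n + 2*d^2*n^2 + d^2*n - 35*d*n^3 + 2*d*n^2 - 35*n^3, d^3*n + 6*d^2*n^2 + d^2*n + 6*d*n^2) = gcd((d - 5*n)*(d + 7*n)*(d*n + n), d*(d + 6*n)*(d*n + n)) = d*n + n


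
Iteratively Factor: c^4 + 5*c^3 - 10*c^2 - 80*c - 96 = (c - 4)*(c^3 + 9*c^2 + 26*c + 24) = (c - 4)*(c + 2)*(c^2 + 7*c + 12) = (c - 4)*(c + 2)*(c + 3)*(c + 4)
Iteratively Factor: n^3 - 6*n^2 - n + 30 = (n - 5)*(n^2 - n - 6) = (n - 5)*(n - 3)*(n + 2)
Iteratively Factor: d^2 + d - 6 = (d + 3)*(d - 2)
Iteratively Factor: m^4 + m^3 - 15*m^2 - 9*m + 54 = (m + 3)*(m^3 - 2*m^2 - 9*m + 18) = (m - 2)*(m + 3)*(m^2 - 9) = (m - 2)*(m + 3)^2*(m - 3)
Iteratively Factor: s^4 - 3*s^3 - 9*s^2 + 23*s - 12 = (s - 1)*(s^3 - 2*s^2 - 11*s + 12) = (s - 1)^2*(s^2 - s - 12) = (s - 4)*(s - 1)^2*(s + 3)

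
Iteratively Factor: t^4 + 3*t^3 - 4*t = (t - 1)*(t^3 + 4*t^2 + 4*t) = (t - 1)*(t + 2)*(t^2 + 2*t) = (t - 1)*(t + 2)^2*(t)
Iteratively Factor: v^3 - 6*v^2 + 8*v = (v)*(v^2 - 6*v + 8) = v*(v - 2)*(v - 4)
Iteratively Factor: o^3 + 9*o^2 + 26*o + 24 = (o + 3)*(o^2 + 6*o + 8) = (o + 2)*(o + 3)*(o + 4)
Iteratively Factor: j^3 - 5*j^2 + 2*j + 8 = (j - 4)*(j^2 - j - 2) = (j - 4)*(j + 1)*(j - 2)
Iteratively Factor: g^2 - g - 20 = (g + 4)*(g - 5)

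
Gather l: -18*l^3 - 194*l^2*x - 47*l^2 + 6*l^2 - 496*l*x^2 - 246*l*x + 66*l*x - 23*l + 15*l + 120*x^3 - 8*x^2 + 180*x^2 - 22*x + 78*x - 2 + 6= -18*l^3 + l^2*(-194*x - 41) + l*(-496*x^2 - 180*x - 8) + 120*x^3 + 172*x^2 + 56*x + 4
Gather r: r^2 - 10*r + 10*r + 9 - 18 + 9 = r^2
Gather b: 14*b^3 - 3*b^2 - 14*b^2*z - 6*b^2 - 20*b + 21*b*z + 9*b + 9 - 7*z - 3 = 14*b^3 + b^2*(-14*z - 9) + b*(21*z - 11) - 7*z + 6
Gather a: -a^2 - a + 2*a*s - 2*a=-a^2 + a*(2*s - 3)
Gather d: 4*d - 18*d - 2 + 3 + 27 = 28 - 14*d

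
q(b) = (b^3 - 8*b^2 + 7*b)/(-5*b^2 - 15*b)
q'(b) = (10*b + 15)*(b^3 - 8*b^2 + 7*b)/(-5*b^2 - 15*b)^2 + (3*b^2 - 16*b + 7)/(-5*b^2 - 15*b)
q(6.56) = 0.05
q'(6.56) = -0.11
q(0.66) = -0.12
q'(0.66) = 0.40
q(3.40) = 0.27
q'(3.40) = -0.00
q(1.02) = 0.01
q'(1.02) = 0.30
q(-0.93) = -1.48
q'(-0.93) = 1.67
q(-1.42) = -2.58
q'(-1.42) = 3.00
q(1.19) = 0.05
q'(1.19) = 0.26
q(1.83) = 0.18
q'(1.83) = 0.14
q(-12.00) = 5.49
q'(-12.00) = -0.10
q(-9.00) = 5.33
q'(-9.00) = 0.02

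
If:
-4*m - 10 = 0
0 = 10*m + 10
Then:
No Solution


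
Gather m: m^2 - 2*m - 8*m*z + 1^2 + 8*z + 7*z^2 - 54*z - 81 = m^2 + m*(-8*z - 2) + 7*z^2 - 46*z - 80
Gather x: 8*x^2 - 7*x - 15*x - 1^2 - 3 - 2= 8*x^2 - 22*x - 6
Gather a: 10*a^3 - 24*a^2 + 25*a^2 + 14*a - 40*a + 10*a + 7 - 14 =10*a^3 + a^2 - 16*a - 7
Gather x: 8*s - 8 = 8*s - 8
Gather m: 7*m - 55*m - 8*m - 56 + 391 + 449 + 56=840 - 56*m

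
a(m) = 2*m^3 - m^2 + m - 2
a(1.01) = 0.05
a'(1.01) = 5.10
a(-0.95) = -5.57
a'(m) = 6*m^2 - 2*m + 1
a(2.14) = 15.16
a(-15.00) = -6992.00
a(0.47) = -1.54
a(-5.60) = -390.19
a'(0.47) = 1.39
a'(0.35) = 1.04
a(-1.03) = -6.28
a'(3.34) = 61.25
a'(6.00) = 205.00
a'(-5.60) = 200.36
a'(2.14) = 24.20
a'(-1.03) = 9.43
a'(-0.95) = 8.32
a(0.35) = -1.69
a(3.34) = 64.70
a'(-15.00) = 1381.00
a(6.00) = 400.00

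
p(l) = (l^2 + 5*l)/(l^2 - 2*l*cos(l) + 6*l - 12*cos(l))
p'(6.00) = 0.09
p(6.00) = 1.35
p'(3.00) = 0.05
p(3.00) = 0.54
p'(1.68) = -0.74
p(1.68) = 0.77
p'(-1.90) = -1.33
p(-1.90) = 1.15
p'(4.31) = 0.31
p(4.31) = 0.76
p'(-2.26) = -1.50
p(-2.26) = 1.68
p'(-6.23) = 14.21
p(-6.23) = 4.05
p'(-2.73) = -0.02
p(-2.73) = 2.11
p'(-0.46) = -0.35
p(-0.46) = 0.17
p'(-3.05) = 1.18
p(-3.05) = 1.90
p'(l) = (2*l + 5)/(l^2 - 2*l*cos(l) + 6*l - 12*cos(l)) + (l^2 + 5*l)*(-2*l*sin(l) - 2*l - 12*sin(l) + 2*cos(l) - 6)/(l^2 - 2*l*cos(l) + 6*l - 12*cos(l))^2 = (-2*l*(l + 5)*(l*sin(l) + l + 6*sin(l) - cos(l) + 3) + (2*l + 5)*(l^2 - 2*l*cos(l) + 6*l - 12*cos(l)))/((l + 6)^2*(l - 2*cos(l))^2)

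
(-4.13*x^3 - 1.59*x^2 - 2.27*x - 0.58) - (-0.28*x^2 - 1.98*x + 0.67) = -4.13*x^3 - 1.31*x^2 - 0.29*x - 1.25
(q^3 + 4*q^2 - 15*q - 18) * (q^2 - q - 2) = q^5 + 3*q^4 - 21*q^3 - 11*q^2 + 48*q + 36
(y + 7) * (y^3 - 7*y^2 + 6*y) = y^4 - 43*y^2 + 42*y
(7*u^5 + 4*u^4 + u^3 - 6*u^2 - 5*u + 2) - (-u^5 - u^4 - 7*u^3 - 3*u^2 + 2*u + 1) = 8*u^5 + 5*u^4 + 8*u^3 - 3*u^2 - 7*u + 1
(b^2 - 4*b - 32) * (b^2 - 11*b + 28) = b^4 - 15*b^3 + 40*b^2 + 240*b - 896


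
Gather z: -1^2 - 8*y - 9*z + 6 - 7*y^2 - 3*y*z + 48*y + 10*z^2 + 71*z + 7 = -7*y^2 + 40*y + 10*z^2 + z*(62 - 3*y) + 12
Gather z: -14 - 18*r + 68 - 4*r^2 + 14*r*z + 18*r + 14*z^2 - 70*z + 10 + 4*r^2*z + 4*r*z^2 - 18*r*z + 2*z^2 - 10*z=-4*r^2 + z^2*(4*r + 16) + z*(4*r^2 - 4*r - 80) + 64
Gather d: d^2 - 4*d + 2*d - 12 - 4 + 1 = d^2 - 2*d - 15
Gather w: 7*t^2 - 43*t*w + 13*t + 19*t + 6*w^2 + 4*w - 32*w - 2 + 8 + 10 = 7*t^2 + 32*t + 6*w^2 + w*(-43*t - 28) + 16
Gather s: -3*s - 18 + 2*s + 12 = -s - 6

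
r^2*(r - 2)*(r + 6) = r^4 + 4*r^3 - 12*r^2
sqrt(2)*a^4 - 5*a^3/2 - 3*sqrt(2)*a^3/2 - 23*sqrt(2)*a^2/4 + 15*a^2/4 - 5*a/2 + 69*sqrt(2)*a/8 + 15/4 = (a - 3/2)*(a - 5*sqrt(2)/2)*(a + sqrt(2))*(sqrt(2)*a + 1/2)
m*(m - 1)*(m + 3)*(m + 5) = m^4 + 7*m^3 + 7*m^2 - 15*m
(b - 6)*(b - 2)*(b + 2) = b^3 - 6*b^2 - 4*b + 24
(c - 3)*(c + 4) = c^2 + c - 12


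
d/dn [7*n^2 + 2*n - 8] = 14*n + 2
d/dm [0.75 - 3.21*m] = -3.21000000000000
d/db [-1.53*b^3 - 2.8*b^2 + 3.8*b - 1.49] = -4.59*b^2 - 5.6*b + 3.8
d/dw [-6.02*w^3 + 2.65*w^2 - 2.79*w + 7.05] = -18.06*w^2 + 5.3*w - 2.79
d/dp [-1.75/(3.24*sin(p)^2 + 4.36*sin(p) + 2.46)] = (11.34*sin(p) + 7.63)*cos(p)/(3.24*sin(p)^2 + 4.36*sin(p) + 2.46)^2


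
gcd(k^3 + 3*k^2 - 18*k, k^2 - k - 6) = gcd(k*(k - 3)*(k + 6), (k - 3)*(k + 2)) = k - 3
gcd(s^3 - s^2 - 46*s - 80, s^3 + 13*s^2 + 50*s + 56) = s + 2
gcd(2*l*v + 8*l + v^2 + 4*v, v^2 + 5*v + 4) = v + 4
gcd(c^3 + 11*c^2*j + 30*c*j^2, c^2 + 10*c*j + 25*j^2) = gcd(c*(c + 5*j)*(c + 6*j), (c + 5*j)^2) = c + 5*j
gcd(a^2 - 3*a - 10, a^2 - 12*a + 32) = 1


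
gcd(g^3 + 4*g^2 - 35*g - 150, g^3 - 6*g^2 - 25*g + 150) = g^2 - g - 30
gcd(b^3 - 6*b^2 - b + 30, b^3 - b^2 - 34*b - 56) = b + 2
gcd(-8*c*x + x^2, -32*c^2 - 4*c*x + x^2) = -8*c + x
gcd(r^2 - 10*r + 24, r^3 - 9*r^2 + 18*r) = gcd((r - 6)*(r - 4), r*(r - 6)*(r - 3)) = r - 6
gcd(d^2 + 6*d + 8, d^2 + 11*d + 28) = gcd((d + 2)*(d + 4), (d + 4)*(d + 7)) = d + 4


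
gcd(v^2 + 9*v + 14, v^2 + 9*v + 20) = 1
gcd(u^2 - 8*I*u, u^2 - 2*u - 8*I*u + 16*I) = u - 8*I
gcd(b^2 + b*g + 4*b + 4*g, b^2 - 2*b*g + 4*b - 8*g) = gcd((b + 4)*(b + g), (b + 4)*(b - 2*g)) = b + 4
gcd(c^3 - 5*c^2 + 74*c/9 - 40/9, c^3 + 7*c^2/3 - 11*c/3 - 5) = c - 5/3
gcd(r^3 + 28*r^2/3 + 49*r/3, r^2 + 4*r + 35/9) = r + 7/3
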